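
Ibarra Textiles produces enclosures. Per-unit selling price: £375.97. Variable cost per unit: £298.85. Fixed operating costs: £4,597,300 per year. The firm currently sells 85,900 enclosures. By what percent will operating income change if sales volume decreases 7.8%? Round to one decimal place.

Contribution at this volume is 85,900 × £77.12 = £6,624,608.00.
EBIT = £6,624,608.00 − £4,597,300 = £2,027,308.00.
So DOL = total CM / EBIT = £6,624,608.00 / £2,027,308.00 = 3.2677.
Operating income changes by 3.2677 × -7.8% = -25.5%.

-25.5%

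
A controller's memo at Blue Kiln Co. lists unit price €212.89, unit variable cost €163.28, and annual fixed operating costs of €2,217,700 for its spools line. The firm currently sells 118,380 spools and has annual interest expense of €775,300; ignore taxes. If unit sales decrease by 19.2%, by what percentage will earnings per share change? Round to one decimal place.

Contribution at this volume is 118,380 × €49.61 = €5,872,831.80.
Operating income = contribution − fixed costs = €5,872,831.80 − €2,217,700 = €3,655,131.80.
After interest of €775,300.00, pre-tax earnings = €2,879,831.80.
Degree of combined leverage = contribution ÷ (EBIT − I) = €5,872,831.80 ÷ €2,879,831.80 = 2.0393.
EPS therefore changes by 2.0393 × (-19.2%) = -39.2%.

-39.2%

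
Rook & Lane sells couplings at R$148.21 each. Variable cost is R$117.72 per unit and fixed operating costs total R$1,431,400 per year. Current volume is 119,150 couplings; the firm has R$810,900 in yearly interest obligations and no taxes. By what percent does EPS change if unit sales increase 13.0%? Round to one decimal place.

+34.0%

Contribution at this volume is 119,150 × R$30.49 = R$3,632,883.50.
EBIT = R$3,632,883.50 − R$1,431,400 = R$2,201,483.50.
Interest = R$810,900.00, so EBIT − I = R$1,390,583.50.
DCL = total CM / (EBIT − I) = R$3,632,883.50 / R$1,390,583.50 = 2.6125.
%ΔEPS = DCL × %ΔSales = 2.6125 × +13.0% = +34.0%.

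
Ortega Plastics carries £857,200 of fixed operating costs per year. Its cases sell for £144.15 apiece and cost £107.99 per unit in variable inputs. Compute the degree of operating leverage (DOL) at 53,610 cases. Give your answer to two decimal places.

1.79

Total contribution margin = 53,610 × £36.16 = £1,938,537.60.
Operating income = contribution − fixed costs = £1,938,537.60 − £857,200 = £1,081,337.60.
So DOL = total CM / EBIT = £1,938,537.60 / £1,081,337.60 = 1.7927.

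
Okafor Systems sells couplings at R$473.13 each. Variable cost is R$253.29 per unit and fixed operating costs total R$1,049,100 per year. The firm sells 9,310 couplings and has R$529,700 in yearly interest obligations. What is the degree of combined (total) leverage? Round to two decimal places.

At 9,310 units, contribution = 9,310 × R$219.84 = R$2,046,710.40.
Subtracting fixed costs: EBIT = R$2,046,710.40 − R$1,049,100 = R$997,610.40. Interest = R$529,700.00.
DOL = R$2,046,710.40 ÷ R$997,610.40 = 2.0516; DFL = R$997,610.40 ÷ R$467,910.40 = 2.1321.
DCL = DOL × DFL = 2.0516 × 2.1321 = 4.3742.

4.37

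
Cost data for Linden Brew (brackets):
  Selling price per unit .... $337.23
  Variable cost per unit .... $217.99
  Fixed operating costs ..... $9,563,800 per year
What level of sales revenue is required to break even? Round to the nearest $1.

$27,047,973

CM per unit = $337.23 − $217.99 = $119.24; CM ratio = $119.24 / $337.23 = 0.3536.
Break-even revenue = fixed costs × price ÷ CM = $9,563,800 × $337.23 ÷ $119.24 = $27,047,973.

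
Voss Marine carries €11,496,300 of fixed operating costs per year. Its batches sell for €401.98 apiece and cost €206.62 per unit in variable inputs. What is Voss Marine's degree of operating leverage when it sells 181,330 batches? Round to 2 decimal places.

1.48

At 181,330 units, contribution = 181,330 × €195.36 = €35,424,628.80.
Subtracting fixed costs: EBIT = €35,424,628.80 − €11,496,300 = €23,928,328.80.
So DOL = total CM / EBIT = €35,424,628.80 / €23,928,328.80 = 1.4804.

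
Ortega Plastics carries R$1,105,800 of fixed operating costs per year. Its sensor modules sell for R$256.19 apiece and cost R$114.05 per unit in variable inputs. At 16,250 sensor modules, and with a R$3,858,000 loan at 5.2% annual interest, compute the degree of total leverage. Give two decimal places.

2.30

Contribution at this volume is 16,250 × R$142.14 = R$2,309,775.00.
Operating income = contribution − fixed costs = R$2,309,775.00 − R$1,105,800 = R$1,203,975.00. Interest = R$200,616.00.
DOL = R$2,309,775.00 ÷ R$1,203,975.00 = 1.9185; DFL = R$1,203,975.00 ÷ R$1,003,359.00 = 1.1999.
DCL = DOL × DFL = 1.9185 × 1.1999 = 2.3020.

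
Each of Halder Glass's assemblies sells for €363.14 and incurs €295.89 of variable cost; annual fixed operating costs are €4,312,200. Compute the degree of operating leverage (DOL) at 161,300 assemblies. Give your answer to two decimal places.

1.66

Total contribution margin = 161,300 × €67.25 = €10,847,425.00.
Subtracting fixed costs: EBIT = €10,847,425.00 − €4,312,200 = €6,535,225.00.
DOL = contribution ÷ EBIT = €10,847,425.00 ÷ €6,535,225.00 = 1.6598.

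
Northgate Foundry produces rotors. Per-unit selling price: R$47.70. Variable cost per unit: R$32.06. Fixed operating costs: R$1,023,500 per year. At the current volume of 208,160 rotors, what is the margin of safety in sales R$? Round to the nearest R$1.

R$6,807,688

Each unit contributes R$47.70 − R$32.06 = R$15.64. Break-even units = R$1,023,500 ÷ R$15.64 = 65,441.18; break-even revenue = 65,441.18 × R$47.70 = R$3,121,544.12.
Current sales = 208,160 × R$47.70 = R$9,929,232.00.
Margin of safety = R$9,929,232.00 − R$3,121,544.12 = R$6,807,688.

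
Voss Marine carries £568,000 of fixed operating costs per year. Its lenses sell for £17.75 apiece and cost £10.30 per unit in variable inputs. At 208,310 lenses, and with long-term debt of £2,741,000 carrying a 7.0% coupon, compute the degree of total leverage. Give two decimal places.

Contribution at this volume is 208,310 × £7.45 = £1,551,909.50.
EBIT = £1,551,909.50 − £568,000 = £983,909.50. Interest = £191,870.00, so EBIT − I = £792,039.50.
Degree of total leverage = total CM / (EBIT − interest) = £1,551,909.50 / £792,039.50 = 1.9594.

1.96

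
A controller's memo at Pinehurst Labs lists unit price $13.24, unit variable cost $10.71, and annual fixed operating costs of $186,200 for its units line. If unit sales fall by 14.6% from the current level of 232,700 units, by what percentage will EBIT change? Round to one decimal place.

Contribution at this volume is 232,700 × $2.53 = $588,731.00.
Subtracting fixed costs: EBIT = $588,731.00 − $186,200 = $402,531.00.
DOL = contribution ÷ EBIT = $588,731.00 ÷ $402,531.00 = 1.4626.
So EBIT moves 1.4626 × (-14.6%) = -21.4%.

-21.4%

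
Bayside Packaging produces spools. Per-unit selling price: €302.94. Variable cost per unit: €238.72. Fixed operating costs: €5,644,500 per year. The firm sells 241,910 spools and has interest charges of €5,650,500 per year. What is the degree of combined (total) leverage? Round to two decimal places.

3.66

At 241,910 units, contribution = 241,910 × €64.22 = €15,535,460.20.
Operating income = contribution − fixed costs = €15,535,460.20 − €5,644,500 = €9,890,960.20. Interest = €5,650,500.00.
DOL = €15,535,460.20 ÷ €9,890,960.20 = 1.5707; DFL = €9,890,960.20 ÷ €4,240,460.20 = 2.3325.
Combined leverage = 1.5707 × 2.3325 = 3.6637.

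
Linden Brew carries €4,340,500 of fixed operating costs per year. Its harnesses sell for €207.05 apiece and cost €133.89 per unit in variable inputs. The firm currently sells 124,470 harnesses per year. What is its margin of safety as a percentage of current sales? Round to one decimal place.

Each unit contributes €207.05 − €133.89 = €73.16. Break-even units = €4,340,500 ÷ €73.16 = 59,328.87; break-even revenue = 59,328.87 × €207.05 = €12,284,042.17.
Actual sales revenue = 124,470 × €207.05 = €25,771,513.50.
Margin of safety = (€25,771,513.50 − €12,284,042.17) ÷ €25,771,513.50 = 52.3%.

52.3%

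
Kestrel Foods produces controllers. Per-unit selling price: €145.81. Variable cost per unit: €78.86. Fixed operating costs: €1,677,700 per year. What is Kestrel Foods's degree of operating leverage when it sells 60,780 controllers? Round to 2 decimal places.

1.70

Contribution at this volume is 60,780 × €66.95 = €4,069,221.00.
EBIT = €4,069,221.00 − €1,677,700 = €2,391,521.00.
DOL = contribution ÷ EBIT = €4,069,221.00 ÷ €2,391,521.00 = 1.7015.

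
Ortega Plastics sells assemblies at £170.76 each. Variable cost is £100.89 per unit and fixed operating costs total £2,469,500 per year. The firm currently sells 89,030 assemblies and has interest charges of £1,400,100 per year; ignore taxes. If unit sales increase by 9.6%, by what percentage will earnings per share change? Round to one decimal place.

At 89,030 units, contribution = 89,030 × £69.87 = £6,220,526.10.
Subtracting fixed costs: EBIT = £6,220,526.10 − £2,469,500 = £3,751,026.10.
Interest = £1,400,100.00, so EBIT − I = £2,350,926.10.
Degree of combined leverage = contribution ÷ (EBIT − I) = £6,220,526.10 ÷ £2,350,926.10 = 2.6460.
%ΔEPS = DCL × %ΔSales = 2.6460 × +9.6% = +25.4%.

+25.4%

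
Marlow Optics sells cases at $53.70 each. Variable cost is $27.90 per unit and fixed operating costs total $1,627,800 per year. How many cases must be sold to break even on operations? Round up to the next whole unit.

63,094 cases

Each unit contributes $53.70 − $27.90 = $25.80.
Break-even Q = $1,627,800 / $25.80 = 63,093.02 → 63,094 cases.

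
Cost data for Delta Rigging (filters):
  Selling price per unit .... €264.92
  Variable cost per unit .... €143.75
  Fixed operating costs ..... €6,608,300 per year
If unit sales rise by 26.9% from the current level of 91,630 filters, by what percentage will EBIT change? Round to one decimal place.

+66.5%

Contribution at this volume is 91,630 × €121.17 = €11,102,807.10.
EBIT = €11,102,807.10 − €6,608,300 = €4,494,507.10.
Degree of operating leverage = €11,102,807.10 / €4,494,507.10 = 2.4703.
%ΔEBIT = DOL × %ΔSales = 2.4703 × +26.9% = +66.5%.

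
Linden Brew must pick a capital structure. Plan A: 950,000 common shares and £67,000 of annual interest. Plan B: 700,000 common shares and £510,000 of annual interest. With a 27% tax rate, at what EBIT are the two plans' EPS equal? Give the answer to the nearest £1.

At indifference, (EBIT − 67,000)(1 − t)/950,000 = (EBIT − 510,000)(1 − t)/700,000.
The (1 − t) factor cancels: (EBIT − 67,000) × 700,000 = (EBIT − 510,000) × 950,000.
Solving, EBIT = (510,000·950,000 − 67,000·700,000) / (950,000 − 700,000) = 437,600,000,000 / 250,000 = 1,750,400.00.

£1,750,400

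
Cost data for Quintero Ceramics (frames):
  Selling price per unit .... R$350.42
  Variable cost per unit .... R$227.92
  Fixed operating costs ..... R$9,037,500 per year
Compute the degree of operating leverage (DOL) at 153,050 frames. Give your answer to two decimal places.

At 153,050 units, contribution = 153,050 × R$122.50 = R$18,748,625.00.
Subtracting fixed costs: EBIT = R$18,748,625.00 − R$9,037,500 = R$9,711,125.00.
DOL = contribution ÷ EBIT = R$18,748,625.00 ÷ R$9,711,125.00 = 1.9306.

1.93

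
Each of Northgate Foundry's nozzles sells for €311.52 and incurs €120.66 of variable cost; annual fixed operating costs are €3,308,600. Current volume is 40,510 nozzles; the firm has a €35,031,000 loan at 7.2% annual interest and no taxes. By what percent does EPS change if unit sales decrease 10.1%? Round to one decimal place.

At 40,510 units, contribution = 40,510 × €190.86 = €7,731,738.60.
Operating income = contribution − fixed costs = €7,731,738.60 − €3,308,600 = €4,423,138.60.
Interest = €2,522,232.00, so EBIT − I = €1,900,906.60.
Degree of combined leverage = contribution ÷ (EBIT − I) = €7,731,738.60 ÷ €1,900,906.60 = 4.0674.
EPS therefore changes by 4.0674 × (-10.1%) = -41.1%.

-41.1%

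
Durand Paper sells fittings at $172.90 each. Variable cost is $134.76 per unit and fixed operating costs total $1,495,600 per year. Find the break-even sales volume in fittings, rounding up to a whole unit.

Unit CM = price − variable cost = $172.90 − $134.76 = $38.14.
Units to break even: $1,495,600 ÷ $38.14 = 39,213.42, rounded up to 39,214.

39,214 fittings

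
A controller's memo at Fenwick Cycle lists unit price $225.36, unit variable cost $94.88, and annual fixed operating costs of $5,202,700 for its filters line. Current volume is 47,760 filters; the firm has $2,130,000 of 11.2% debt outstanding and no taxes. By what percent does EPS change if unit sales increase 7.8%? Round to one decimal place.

Contribution at this volume is 47,760 × $130.48 = $6,231,724.80.
EBIT = $6,231,724.80 − $5,202,700 = $1,029,024.80.
After interest of $238,560.00, pre-tax earnings = $790,464.80.
DCL = total CM / (EBIT − I) = $6,231,724.80 / $790,464.80 = 7.8836.
EPS therefore changes by 7.8836 × (+7.8%) = +61.5%.

+61.5%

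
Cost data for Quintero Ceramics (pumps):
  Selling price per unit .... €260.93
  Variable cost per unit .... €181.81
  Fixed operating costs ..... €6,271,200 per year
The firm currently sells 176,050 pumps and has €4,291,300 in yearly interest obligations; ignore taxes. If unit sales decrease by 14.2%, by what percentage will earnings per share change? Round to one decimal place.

-58.8%

Contribution at this volume is 176,050 × €79.12 = €13,929,076.00.
Operating income = contribution − fixed costs = €13,929,076.00 − €6,271,200 = €7,657,876.00.
Interest = €4,291,300.00, so EBIT − I = €3,366,576.00.
Degree of combined leverage = contribution ÷ (EBIT − I) = €13,929,076.00 ÷ €3,366,576.00 = 4.1375.
%ΔEPS = DCL × %ΔSales = 4.1375 × -14.2% = -58.8%.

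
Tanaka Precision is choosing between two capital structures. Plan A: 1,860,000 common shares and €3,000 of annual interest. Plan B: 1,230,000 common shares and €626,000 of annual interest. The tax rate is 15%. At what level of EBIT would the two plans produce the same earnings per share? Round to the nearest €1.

€1,842,333

Set EPS_A = EPS_B: (EBIT − €3,000)(1 − 0.15) ÷ 1,860,000 = (EBIT − €626,000)(1 − 0.15) ÷ 1,230,000.
The (1 − t) factor cancels: (EBIT − 3,000) × 1,230,000 = (EBIT − 626,000) × 1,860,000.
Solving, EBIT = (626,000·1,860,000 − 3,000·1,230,000) / (1,860,000 − 1,230,000) = 1,160,670,000,000 / 630,000 = 1,842,333.33.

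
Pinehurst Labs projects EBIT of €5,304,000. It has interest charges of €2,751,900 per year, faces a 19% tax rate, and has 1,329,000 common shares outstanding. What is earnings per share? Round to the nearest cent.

Pre-tax income = €5,304,000 − €2,751,900.00 = €2,552,100.00.
After tax at 19%: net income = €2,552,100.00 × 0.81 = €2,067,201.00.
EPS = €2,067,201.00 ÷ 1,329,000 = €1.56.

€1.56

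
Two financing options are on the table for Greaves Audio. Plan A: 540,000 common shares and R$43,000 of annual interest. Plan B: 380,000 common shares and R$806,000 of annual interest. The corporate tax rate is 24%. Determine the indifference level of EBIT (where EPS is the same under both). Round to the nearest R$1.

Set EPS_A = EPS_B: (EBIT − R$43,000)(1 − 0.24) ÷ 540,000 = (EBIT − R$806,000)(1 − 0.24) ÷ 380,000.
The (1 − t) factor cancels: (EBIT − 43,000) × 380,000 = (EBIT − 806,000) × 540,000.
Solving, EBIT = (806,000·540,000 − 43,000·380,000) / (540,000 − 380,000) = 418,900,000,000 / 160,000 = 2,618,125.00.

R$2,618,125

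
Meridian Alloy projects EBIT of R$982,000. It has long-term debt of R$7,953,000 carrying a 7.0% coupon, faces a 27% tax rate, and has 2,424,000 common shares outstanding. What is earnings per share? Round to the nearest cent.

Pre-tax income = R$982,000 − R$556,710.00 = R$425,290.00.
After tax at 27%: net income = R$425,290.00 × 0.73 = R$310,461.70.
EPS = R$310,461.70 ÷ 2,424,000 = R$0.13.

R$0.13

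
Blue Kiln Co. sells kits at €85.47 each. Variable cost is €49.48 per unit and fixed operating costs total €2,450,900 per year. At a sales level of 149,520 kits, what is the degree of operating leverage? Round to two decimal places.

1.84

At 149,520 units, contribution = 149,520 × €35.99 = €5,381,224.80.
EBIT = €5,381,224.80 − €2,450,900 = €2,930,324.80.
DOL = contribution ÷ EBIT = €5,381,224.80 ÷ €2,930,324.80 = 1.8364.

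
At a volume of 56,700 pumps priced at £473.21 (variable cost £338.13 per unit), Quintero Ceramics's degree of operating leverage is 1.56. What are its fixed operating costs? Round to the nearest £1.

Total contribution margin = 56,700 × £135.08 = £7,659,036.00.
DOL = contribution / EBIT, so EBIT = £7,659,036.00 / 1.56 = £4,909,638.46.
Fixed costs = CM − EBIT = £7,659,036.00 − £4,909,638.46 = £2,749,398.

£2,749,398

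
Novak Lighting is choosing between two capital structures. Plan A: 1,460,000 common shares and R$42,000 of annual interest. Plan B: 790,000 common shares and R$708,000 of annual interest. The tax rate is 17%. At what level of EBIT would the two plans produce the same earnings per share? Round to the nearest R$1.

Set EPS_A = EPS_B: (EBIT − R$42,000)(1 − 0.17) ÷ 1,460,000 = (EBIT − R$708,000)(1 − 0.17) ÷ 790,000.
The (1 − t) factor cancels: (EBIT − 42,000) × 790,000 = (EBIT − 708,000) × 1,460,000.
EBIT × (1,460,000 − 790,000) = 708,000 × 1,460,000 − 42,000 × 790,000 = 1,000,500,000,000, so EBIT = 1,000,500,000,000 ÷ 670,000 = 1,493,283.58.

R$1,493,284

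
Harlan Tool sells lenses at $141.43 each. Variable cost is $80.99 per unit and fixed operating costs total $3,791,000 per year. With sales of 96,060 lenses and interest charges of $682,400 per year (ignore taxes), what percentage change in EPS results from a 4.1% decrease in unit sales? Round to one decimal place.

At 96,060 units, contribution = 96,060 × $60.44 = $5,805,866.40.
Operating income = contribution − fixed costs = $5,805,866.40 − $3,791,000 = $2,014,866.40.
After interest of $682,400.00, pre-tax earnings = $1,332,466.40.
DCL = total CM / (EBIT − I) = $5,805,866.40 / $1,332,466.40 = 4.3572.
EPS therefore changes by 4.3572 × (-4.1%) = -17.9%.

-17.9%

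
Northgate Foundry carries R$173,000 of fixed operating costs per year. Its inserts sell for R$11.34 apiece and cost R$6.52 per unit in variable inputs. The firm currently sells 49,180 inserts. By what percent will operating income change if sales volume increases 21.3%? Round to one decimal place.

+78.8%

Contribution at this volume is 49,180 × R$4.82 = R$237,047.60.
Subtracting fixed costs: EBIT = R$237,047.60 − R$173,000 = R$64,047.60.
So DOL = total CM / EBIT = R$237,047.60 / R$64,047.60 = 3.7011.
So EBIT moves 3.7011 × (+21.3%) = +78.8%.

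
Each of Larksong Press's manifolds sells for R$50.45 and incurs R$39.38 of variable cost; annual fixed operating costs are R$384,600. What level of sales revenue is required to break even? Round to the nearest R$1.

R$1,752,762

Contribution margin per unit = R$50.45 − R$39.38 = R$11.07, a CM ratio of R$11.07 ÷ R$50.45 = 0.2194.
Break-even revenue = fixed costs × price ÷ CM = R$384,600 × R$50.45 ÷ R$11.07 = R$1,752,762.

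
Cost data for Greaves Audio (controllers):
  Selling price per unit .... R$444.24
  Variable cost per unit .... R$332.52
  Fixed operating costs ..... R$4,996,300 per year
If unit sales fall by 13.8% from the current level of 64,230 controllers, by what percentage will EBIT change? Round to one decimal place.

-45.4%

Total contribution margin = 64,230 × R$111.72 = R$7,175,775.60.
EBIT = R$7,175,775.60 − R$4,996,300 = R$2,179,475.60.
DOL = contribution ÷ EBIT = R$7,175,775.60 ÷ R$2,179,475.60 = 3.2924.
So EBIT moves 3.2924 × (-13.8%) = -45.4%.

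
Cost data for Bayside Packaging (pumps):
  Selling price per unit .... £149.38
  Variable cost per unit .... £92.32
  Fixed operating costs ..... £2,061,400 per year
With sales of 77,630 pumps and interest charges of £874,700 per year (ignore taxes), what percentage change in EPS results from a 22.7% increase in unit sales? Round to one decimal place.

Contribution at this volume is 77,630 × £57.06 = £4,429,567.80.
Subtracting fixed costs: EBIT = £4,429,567.80 − £2,061,400 = £2,368,167.80.
After interest of £874,700.00, pre-tax earnings = £1,493,467.80.
Degree of combined leverage = contribution ÷ (EBIT − I) = £4,429,567.80 ÷ £1,493,467.80 = 2.9660.
EPS therefore changes by 2.9660 × (+22.7%) = +67.3%.

+67.3%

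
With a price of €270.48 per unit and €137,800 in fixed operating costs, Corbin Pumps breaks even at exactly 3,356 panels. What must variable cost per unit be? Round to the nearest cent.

At break-even, FC = Q × (P − VC), so P − VC = €137,800 ÷ 3,356 = €41.0608.
Hence VC = price − CM = €270.48 − €41.0608 = €229.42.

€229.42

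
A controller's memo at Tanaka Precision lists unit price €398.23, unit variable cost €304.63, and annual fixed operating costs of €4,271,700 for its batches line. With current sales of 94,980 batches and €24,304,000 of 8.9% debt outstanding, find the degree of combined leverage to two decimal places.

3.62

Contribution at this volume is 94,980 × €93.60 = €8,890,128.00.
Operating income = contribution − fixed costs = €8,890,128.00 − €4,271,700 = €4,618,428.00. Interest = €2,163,056.00, so EBIT − I = €2,455,372.00.
DCL = contribution ÷ (EBIT − I) = €8,890,128.00 ÷ €2,455,372.00 = 3.6207.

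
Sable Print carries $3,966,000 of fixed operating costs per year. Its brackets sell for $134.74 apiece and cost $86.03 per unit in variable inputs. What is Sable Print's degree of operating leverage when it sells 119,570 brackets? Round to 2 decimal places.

Contribution at this volume is 119,570 × $48.71 = $5,824,254.70.
EBIT = $5,824,254.70 − $3,966,000 = $1,858,254.70.
So DOL = total CM / EBIT = $5,824,254.70 / $1,858,254.70 = 3.1343.

3.13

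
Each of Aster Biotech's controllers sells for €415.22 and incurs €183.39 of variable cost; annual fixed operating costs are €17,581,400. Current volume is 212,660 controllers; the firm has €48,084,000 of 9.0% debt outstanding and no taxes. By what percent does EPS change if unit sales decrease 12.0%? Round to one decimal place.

-21.6%

At 212,660 units, contribution = 212,660 × €231.83 = €49,300,967.80.
Operating income = contribution − fixed costs = €49,300,967.80 − €17,581,400 = €31,719,567.80.
Interest = €4,327,560.00, so EBIT − I = €27,392,007.80.
DCL = total CM / (EBIT − I) = €49,300,967.80 / €27,392,007.80 = 1.7998.
EPS therefore changes by 1.7998 × (-12.0%) = -21.6%.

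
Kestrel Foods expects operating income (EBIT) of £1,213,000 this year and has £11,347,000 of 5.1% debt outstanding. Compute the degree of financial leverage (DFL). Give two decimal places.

1.91

Interest = £578,697.00.
DFL = EBIT ÷ (EBIT − I) = £1,213,000 ÷ (£1,213,000 − £578,697.00) = £1,213,000 ÷ £634,303.00 = 1.9123.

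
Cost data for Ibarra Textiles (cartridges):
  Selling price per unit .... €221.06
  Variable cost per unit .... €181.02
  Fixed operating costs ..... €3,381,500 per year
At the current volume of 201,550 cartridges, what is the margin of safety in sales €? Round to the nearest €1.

Unit CM = price − variable cost = €221.06 − €181.02 = €40.04. Break-even units = €3,381,500 ÷ €40.04 = 84,453.05; break-even revenue = 84,453.05 × €221.06 = €18,669,190.56.
Current sales = 201,550 × €221.06 = €44,554,643.00.
Margin of safety = €44,554,643.00 − €18,669,190.56 = €25,885,452.

€25,885,452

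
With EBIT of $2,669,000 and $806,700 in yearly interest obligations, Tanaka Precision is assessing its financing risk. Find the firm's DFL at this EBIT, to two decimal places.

Annual interest charges come to $806,700.00.
DFL = EBIT ÷ (EBIT − I) = $2,669,000 ÷ ($2,669,000 − $806,700.00) = $2,669,000 ÷ $1,862,300.00 = 1.4332.

1.43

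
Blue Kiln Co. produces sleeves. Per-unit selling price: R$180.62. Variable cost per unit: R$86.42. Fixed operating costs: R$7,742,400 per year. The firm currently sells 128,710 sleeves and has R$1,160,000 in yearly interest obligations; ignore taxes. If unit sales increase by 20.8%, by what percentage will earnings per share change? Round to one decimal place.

Total contribution margin = 128,710 × R$94.20 = R$12,124,482.00.
EBIT = R$12,124,482.00 − R$7,742,400 = R$4,382,082.00.
After interest of R$1,160,000.00, pre-tax earnings = R$3,222,082.00.
Degree of combined leverage = contribution ÷ (EBIT − I) = R$12,124,482.00 ÷ R$3,222,082.00 = 3.7629.
EPS therefore changes by 3.7629 × (+20.8%) = +78.3%.

+78.3%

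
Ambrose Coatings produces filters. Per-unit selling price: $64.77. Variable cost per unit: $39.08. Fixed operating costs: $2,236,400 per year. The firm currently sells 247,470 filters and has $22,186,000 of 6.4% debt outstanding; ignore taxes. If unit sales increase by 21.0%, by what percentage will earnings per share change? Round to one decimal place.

+49.4%

Contribution at this volume is 247,470 × $25.69 = $6,357,504.30.
Subtracting fixed costs: EBIT = $6,357,504.30 − $2,236,400 = $4,121,104.30.
After interest of $1,419,904.00, pre-tax earnings = $2,701,200.30.
DCL = total CM / (EBIT − I) = $6,357,504.30 / $2,701,200.30 = 2.3536.
%ΔEPS = DCL × %ΔSales = 2.3536 × +21.0% = +49.4%.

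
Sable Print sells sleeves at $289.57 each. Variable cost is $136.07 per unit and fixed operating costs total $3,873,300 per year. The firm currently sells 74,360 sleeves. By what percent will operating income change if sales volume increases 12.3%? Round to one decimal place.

Total contribution margin = 74,360 × $153.50 = $11,414,260.00.
Subtracting fixed costs: EBIT = $11,414,260.00 − $3,873,300 = $7,540,960.00.
DOL = contribution ÷ EBIT = $11,414,260.00 ÷ $7,540,960.00 = 1.5136.
So EBIT moves 1.5136 × (+12.3%) = +18.6%.

+18.6%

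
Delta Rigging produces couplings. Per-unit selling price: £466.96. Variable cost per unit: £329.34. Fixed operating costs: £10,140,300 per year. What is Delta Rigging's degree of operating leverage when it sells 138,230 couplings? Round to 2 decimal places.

2.14

Contribution at this volume is 138,230 × £137.62 = £19,023,212.60.
Subtracting fixed costs: EBIT = £19,023,212.60 − £10,140,300 = £8,882,912.60.
Degree of operating leverage = £19,023,212.60 / £8,882,912.60 = 2.1416.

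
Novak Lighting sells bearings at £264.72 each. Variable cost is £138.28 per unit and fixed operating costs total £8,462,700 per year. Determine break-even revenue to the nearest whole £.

Contribution margin per unit = £264.72 − £138.28 = £126.44, a CM ratio of £126.44 ÷ £264.72 = 0.4776.
Break-even sales = FC ÷ CM ratio = £8,462,700 × £264.72 / £126.44 = £17,717,858.

£17,717,858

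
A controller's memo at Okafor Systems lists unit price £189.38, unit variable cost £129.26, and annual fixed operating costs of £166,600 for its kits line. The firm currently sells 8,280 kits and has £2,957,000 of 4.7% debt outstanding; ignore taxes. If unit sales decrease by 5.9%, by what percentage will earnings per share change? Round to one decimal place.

At 8,280 units, contribution = 8,280 × £60.12 = £497,793.60.
EBIT = £497,793.60 − £166,600 = £331,193.60.
After interest of £138,979.00, pre-tax earnings = £192,214.60.
Degree of combined leverage = contribution ÷ (EBIT − I) = £497,793.60 ÷ £192,214.60 = 2.5898.
EPS therefore changes by 2.5898 × (-5.9%) = -15.3%.

-15.3%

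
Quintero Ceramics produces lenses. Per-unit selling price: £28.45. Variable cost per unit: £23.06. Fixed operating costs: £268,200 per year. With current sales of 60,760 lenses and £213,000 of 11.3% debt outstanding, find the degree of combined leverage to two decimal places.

Total contribution margin = 60,760 × £5.39 = £327,496.40.
EBIT = £327,496.40 − £268,200 = £59,296.40. Interest = £24,069.00, so EBIT − I = £35,227.40.
Degree of total leverage = total CM / (EBIT − interest) = £327,496.40 / £35,227.40 = 9.2966.

9.30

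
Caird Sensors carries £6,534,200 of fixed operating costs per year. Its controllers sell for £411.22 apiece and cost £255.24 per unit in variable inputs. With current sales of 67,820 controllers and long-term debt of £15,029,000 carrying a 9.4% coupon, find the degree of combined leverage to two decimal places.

4.02

At 67,820 units, contribution = 67,820 × £155.98 = £10,578,563.60.
EBIT = £10,578,563.60 − £6,534,200 = £4,044,363.60. Interest = £1,412,726.00, so EBIT − I = £2,631,637.60.
Degree of total leverage = total CM / (EBIT − interest) = £10,578,563.60 / £2,631,637.60 = 4.0198.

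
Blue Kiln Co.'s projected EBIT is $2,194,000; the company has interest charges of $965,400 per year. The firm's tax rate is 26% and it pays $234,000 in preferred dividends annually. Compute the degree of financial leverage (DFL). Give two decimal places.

Interest = $965,400.00.
Pre-tax preferred-dividend burden = $234,000 ÷ (1 − 0.26) = $316,216.22.
DFL = EBIT ÷ [EBIT − I − D_p/(1−t)] = $2,194,000 ÷ [$2,194,000 − $965,400.00 − $316,216.22] = $2,194,000 ÷ $912,383.78 = 2.4047.

2.40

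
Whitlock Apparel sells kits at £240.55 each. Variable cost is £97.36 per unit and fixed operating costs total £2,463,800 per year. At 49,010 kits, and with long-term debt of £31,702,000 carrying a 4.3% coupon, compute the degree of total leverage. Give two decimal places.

2.20

Contribution at this volume is 49,010 × £143.19 = £7,017,741.90.
Subtracting fixed costs: EBIT = £7,017,741.90 − £2,463,800 = £4,553,941.90. Interest = £1,363,186.00, so EBIT − I = £3,190,755.90.
DCL = contribution ÷ (EBIT − I) = £7,017,741.90 ÷ £3,190,755.90 = 2.1994.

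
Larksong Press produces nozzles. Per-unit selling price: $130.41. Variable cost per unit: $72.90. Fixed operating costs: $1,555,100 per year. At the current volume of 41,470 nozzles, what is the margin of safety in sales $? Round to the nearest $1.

$1,881,749

Contribution margin per unit = $130.41 − $72.90 = $57.51. Break-even units = $1,555,100 ÷ $57.51 = 27,040.51; break-even revenue = 27,040.51 × $130.41 = $3,526,353.52.
Current sales = 41,470 × $130.41 = $5,408,102.70.
Margin of safety = $5,408,102.70 − $3,526,353.52 = $1,881,749.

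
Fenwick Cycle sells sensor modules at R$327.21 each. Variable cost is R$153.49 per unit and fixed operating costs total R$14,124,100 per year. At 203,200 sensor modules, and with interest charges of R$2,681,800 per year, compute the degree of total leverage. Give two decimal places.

1.91

At 203,200 units, contribution = 203,200 × R$173.72 = R$35,299,904.00.
Subtracting fixed costs: EBIT = R$35,299,904.00 − R$14,124,100 = R$21,175,804.00. Interest = R$2,681,800.00.
DOL = R$35,299,904.00 ÷ R$21,175,804.00 = 1.6670; DFL = R$21,175,804.00 ÷ R$18,494,004.00 = 1.1450.
DCL = DOL × DFL = 1.6670 × 1.1450 = 1.9087.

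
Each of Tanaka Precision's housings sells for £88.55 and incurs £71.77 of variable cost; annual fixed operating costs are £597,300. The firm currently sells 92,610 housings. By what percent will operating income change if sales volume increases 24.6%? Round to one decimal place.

+40.0%

Total contribution margin = 92,610 × £16.78 = £1,553,995.80.
EBIT = £1,553,995.80 − £597,300 = £956,695.80.
So DOL = total CM / EBIT = £1,553,995.80 / £956,695.80 = 1.6243.
So EBIT moves 1.6243 × (+24.6%) = +40.0%.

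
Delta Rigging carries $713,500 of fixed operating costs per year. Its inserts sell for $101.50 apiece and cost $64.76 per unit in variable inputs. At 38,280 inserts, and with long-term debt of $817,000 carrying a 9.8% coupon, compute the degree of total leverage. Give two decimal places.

Contribution at this volume is 38,280 × $36.74 = $1,406,407.20.
Subtracting fixed costs: EBIT = $1,406,407.20 − $713,500 = $692,907.20. Interest = $80,066.00.
DOL = $1,406,407.20 ÷ $692,907.20 = 2.0297; DFL = $692,907.20 ÷ $612,841.20 = 1.1306.
DCL = DOL × DFL = 2.0297 × 1.1306 = 2.2948.

2.29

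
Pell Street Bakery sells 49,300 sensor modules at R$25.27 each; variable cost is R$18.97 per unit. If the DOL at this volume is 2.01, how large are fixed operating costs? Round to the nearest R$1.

R$156,068

Total contribution margin = 49,300 × R$6.30 = R$310,590.00.
DOL = contribution / EBIT, so EBIT = R$310,590.00 / 2.01 = R$154,522.39.
Fixed costs = CM − EBIT = R$310,590.00 − R$154,522.39 = R$156,068.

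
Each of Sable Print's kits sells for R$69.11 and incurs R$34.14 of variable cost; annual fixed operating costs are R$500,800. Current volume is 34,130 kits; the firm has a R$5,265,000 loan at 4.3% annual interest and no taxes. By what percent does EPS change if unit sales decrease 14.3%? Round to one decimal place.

Total contribution margin = 34,130 × R$34.97 = R$1,193,526.10.
Operating income = contribution − fixed costs = R$1,193,526.10 − R$500,800 = R$692,726.10.
Interest = R$226,395.00, so EBIT − I = R$466,331.10.
Degree of combined leverage = contribution ÷ (EBIT − I) = R$1,193,526.10 ÷ R$466,331.10 = 2.5594.
EPS therefore changes by 2.5594 × (-14.3%) = -36.6%.

-36.6%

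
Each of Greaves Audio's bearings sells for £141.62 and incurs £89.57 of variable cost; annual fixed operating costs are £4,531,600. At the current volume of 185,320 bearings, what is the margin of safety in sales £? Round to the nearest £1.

Unit CM = price − variable cost = £141.62 − £89.57 = £52.05. Break-even units = £4,531,600 ÷ £52.05 = 87,062.44; break-even revenue = 87,062.44 × £141.62 = £12,329,782.75.
Current sales = 185,320 × £141.62 = £26,245,018.40.
Margin of safety = £26,245,018.40 − £12,329,782.75 = £13,915,236.

£13,915,236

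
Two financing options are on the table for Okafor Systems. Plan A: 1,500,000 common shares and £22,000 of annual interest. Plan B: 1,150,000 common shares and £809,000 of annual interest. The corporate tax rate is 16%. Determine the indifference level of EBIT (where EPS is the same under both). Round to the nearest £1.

£3,394,857

At indifference, (EBIT − 22,000)(1 − t)/1,500,000 = (EBIT − 809,000)(1 − t)/1,150,000.
The (1 − t) factor cancels: (EBIT − 22,000) × 1,150,000 = (EBIT − 809,000) × 1,500,000.
EBIT × (1,500,000 − 1,150,000) = 809,000 × 1,500,000 − 22,000 × 1,150,000 = 1,188,200,000,000, so EBIT = 1,188,200,000,000 ÷ 350,000 = 3,394,857.14.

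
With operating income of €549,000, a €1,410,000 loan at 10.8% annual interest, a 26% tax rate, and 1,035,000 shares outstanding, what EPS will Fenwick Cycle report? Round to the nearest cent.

Interest = €152,280.00, so EBT = €549,000 − €152,280.00 = €396,720.00.
After tax at 26%: net income = €396,720.00 × 0.74 = €293,572.80.
Per share: €293,572.80 / 1,035,000 shares = €0.28.

€0.28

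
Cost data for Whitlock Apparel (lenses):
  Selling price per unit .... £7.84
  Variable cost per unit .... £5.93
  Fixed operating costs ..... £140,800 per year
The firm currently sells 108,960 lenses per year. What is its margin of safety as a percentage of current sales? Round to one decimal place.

32.3%

Contribution margin per unit = £7.84 − £5.93 = £1.91. Break-even units = £140,800 ÷ £1.91 = 73,717.28; break-even revenue = 73,717.28 × £7.84 = £577,943.46.
Actual sales revenue = 108,960 × £7.84 = £854,246.40.
Margin of safety = (£854,246.40 − £577,943.46) ÷ £854,246.40 = 32.3%.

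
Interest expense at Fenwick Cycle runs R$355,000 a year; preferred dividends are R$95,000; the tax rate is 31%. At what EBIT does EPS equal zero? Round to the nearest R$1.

R$492,681

Preferred dividends are paid after tax, so their pre-tax equivalent is R$95,000 ÷ (1 − 0.31) = R$137,681.16.
EPS = 0 when EBIT covers interest plus the pre-tax preferred burden: R$355,000 + R$137,681.16 = R$492,681.16.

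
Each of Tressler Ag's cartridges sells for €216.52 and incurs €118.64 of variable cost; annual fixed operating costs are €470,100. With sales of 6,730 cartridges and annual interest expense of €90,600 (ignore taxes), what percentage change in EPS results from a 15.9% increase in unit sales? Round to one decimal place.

At 6,730 units, contribution = 6,730 × €97.88 = €658,732.40.
Subtracting fixed costs: EBIT = €658,732.40 − €470,100 = €188,632.40.
After interest of €90,600.00, pre-tax earnings = €98,032.40.
Degree of combined leverage = contribution ÷ (EBIT − I) = €658,732.40 ÷ €98,032.40 = 6.7195.
EPS therefore changes by 6.7195 × (+15.9%) = +106.8%.

+106.8%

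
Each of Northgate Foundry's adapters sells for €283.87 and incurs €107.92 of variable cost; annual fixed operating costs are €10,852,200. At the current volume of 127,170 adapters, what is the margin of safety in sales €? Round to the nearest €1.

Contribution margin per unit = €283.87 − €107.92 = €175.95. Break-even units = €10,852,200 ÷ €175.95 = 61,677.75; break-even revenue = 61,677.75 × €283.87 = €17,508,462.71.
Actual sales revenue = 127,170 × €283.87 = €36,099,747.90.
Margin of safety = €36,099,747.90 − €17,508,462.71 = €18,591,285.

€18,591,285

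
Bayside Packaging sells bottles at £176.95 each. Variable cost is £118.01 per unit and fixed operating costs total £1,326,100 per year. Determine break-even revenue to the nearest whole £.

£3,981,225

CM per unit = £176.95 − £118.01 = £58.94; CM ratio = £58.94 / £176.95 = 0.3331.
Break-even sales = FC ÷ CM ratio = £1,326,100 × £176.95 / £58.94 = £3,981,225.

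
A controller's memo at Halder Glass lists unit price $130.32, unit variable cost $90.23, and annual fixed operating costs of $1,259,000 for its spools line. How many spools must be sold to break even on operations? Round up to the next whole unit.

31,405 spools

Each unit contributes $130.32 − $90.23 = $40.09.
Break-even volume = fixed costs ÷ CM per unit = $1,259,000 ÷ $40.09 = 31,404.34, so 31,405 spools.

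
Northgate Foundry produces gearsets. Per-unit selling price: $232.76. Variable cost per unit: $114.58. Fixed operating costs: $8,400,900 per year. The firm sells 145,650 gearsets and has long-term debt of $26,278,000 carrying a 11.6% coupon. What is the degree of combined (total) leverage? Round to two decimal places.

Contribution at this volume is 145,650 × $118.18 = $17,212,917.00.
Subtracting fixed costs: EBIT = $17,212,917.00 − $8,400,900 = $8,812,017.00. Interest = $3,048,248.00, so EBIT − I = $5,763,769.00.
DCL = contribution ÷ (EBIT − I) = $17,212,917.00 ÷ $5,763,769.00 = 2.9864.

2.99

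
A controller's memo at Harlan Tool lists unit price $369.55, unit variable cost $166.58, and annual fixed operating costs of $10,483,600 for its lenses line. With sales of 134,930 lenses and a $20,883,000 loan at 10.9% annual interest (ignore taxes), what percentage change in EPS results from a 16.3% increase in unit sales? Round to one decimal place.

Contribution at this volume is 134,930 × $202.97 = $27,386,742.10.
Operating income = contribution − fixed costs = $27,386,742.10 − $10,483,600 = $16,903,142.10.
After interest of $2,276,247.00, pre-tax earnings = $14,626,895.10.
Degree of combined leverage = contribution ÷ (EBIT − I) = $27,386,742.10 ÷ $14,626,895.10 = 1.8724.
%ΔEPS = DCL × %ΔSales = 1.8724 × +16.3% = +30.5%.

+30.5%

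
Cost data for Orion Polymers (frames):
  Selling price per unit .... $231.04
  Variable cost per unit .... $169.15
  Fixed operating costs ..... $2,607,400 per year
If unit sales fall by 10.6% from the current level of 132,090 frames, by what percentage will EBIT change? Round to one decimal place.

-15.6%

Contribution at this volume is 132,090 × $61.89 = $8,175,050.10.
Subtracting fixed costs: EBIT = $8,175,050.10 − $2,607,400 = $5,567,650.10.
So DOL = total CM / EBIT = $8,175,050.10 / $5,567,650.10 = 1.4683.
Operating income changes by 1.4683 × -10.6% = -15.6%.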